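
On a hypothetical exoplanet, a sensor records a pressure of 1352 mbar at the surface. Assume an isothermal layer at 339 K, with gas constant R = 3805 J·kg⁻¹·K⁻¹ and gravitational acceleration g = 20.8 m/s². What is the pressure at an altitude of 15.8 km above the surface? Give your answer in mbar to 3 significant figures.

Scale height: H = RT/g = 3805 × 339 / 20.8 = 62014 m.
Barometric formula: P = P₀ exp(−z/H).
z/H = 15800/62014 = 0.25478; exp(−0.25478) = 0.77509.
P = 1352 × 0.77509 = 1047.9 mbar.

P ≈ 1050 mbar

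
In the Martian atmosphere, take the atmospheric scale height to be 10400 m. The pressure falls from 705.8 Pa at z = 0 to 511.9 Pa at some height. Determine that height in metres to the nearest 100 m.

z ≈ 3300 m

Invert the barometric formula: z = H ln(P₀/P).
P₀/P = 705.8/511.9 = 1.3788; ln(1.3788) = 0.32121.
z = 10400 × 0.32121 = 3340.6 m.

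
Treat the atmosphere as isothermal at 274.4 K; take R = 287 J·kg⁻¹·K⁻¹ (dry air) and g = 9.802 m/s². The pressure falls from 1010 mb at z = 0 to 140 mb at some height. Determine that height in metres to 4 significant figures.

Scale height: H = RT/g = 287 × 274.4 / 9.802 = 8034.4 m.
Invert the barometric formula: z = H ln(P₀/P).
P₀/P = 1010/140 = 7.2143; ln(7.2143) = 1.9761.
z = 8034.4 × 1.9761 = 15877 m.

z ≈ 15880 m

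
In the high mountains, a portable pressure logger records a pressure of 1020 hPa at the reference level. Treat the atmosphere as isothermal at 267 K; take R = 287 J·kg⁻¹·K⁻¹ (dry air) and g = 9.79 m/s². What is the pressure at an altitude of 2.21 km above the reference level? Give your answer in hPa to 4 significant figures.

P ≈ 769.1 hPa

Scale height: H = RT/g = 287 × 267 / 9.79 = 7827.3 m.
Barometric formula: P = P₀ exp(−z/H).
z/H = 2210.0/7827.3 = 0.28235; exp(−0.28235) = 0.75401.
P = 1020 × 0.75401 = 769.09 hPa.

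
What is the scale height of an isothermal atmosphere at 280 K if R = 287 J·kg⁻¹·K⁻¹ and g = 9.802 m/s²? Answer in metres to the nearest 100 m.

The scale height of an isothermal atmosphere is H = RT/g.
H = 287 × 280 / 9.802 = 80360/9.802 = 8198.3 m.

H ≈ 8200 m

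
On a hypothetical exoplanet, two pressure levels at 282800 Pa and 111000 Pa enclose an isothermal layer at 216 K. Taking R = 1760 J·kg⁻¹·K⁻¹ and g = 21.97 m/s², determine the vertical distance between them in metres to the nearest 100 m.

Δz ≈ 16200 m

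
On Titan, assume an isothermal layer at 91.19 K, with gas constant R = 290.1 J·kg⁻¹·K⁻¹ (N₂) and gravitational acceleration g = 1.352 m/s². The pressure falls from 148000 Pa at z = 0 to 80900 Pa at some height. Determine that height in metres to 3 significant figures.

z ≈ 11800 m

Scale height: H = RT/g = 290.1 × 91.19 / 1.352 = 19567 m.
Invert the barometric formula: z = H ln(P₀/P).
P₀/P = 148000/80900 = 1.8294; ln(1.8294) = 0.60399.
z = 19567 × 0.60399 = 11818 m.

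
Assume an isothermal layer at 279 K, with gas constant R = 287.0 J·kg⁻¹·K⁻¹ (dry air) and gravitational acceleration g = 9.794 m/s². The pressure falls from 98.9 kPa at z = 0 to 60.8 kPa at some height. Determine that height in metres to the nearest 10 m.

Scale height: H = RT/g = 287.0 × 279 / 9.794 = 8175.7 m.
Invert the barometric formula: z = H ln(P₀/P).
P₀/P = 98.9/60.8 = 1.6266; ln(1.6266) = 0.48649.
z = 8175.7 × 0.48649 = 3977.4 m.

z ≈ 3980 m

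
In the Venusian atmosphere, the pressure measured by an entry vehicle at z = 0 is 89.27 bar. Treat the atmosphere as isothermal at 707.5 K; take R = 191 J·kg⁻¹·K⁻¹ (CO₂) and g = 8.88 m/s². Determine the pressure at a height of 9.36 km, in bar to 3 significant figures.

Scale height: H = RT/g = 191 × 707.5 / 8.88 = 15218 m.
Barometric formula: P = P₀ exp(−z/H).
z/H = 9360.0/15218 = 0.61506; exp(−0.61506) = 0.54061.
P = 89.27 × 0.54061 = 48.260 bar.

P ≈ 48.3 bar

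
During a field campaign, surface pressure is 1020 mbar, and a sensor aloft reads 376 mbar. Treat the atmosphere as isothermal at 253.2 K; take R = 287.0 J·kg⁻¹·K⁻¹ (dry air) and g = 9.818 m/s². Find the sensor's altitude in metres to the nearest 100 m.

z ≈ 7400 m

Scale height: H = RT/g = 287.0 × 253.2 / 9.818 = 7401.5 m.
Invert the barometric formula: z = H ln(P₀/P).
P₀/P = 1020/376 = 2.7128; ln(2.7128) = 0.99798.
z = 7401.5 × 0.99798 = 7386.5 m.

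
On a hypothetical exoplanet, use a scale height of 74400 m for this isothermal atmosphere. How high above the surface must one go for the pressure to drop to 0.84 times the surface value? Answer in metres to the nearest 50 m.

z ≈ 12950 m

Set P/P₀ = exp(−z/H) = 0.84, so z = −H ln(0.84).
−ln(0.84) = 0.17435; z = 74400 × 0.17435 = 12972 m.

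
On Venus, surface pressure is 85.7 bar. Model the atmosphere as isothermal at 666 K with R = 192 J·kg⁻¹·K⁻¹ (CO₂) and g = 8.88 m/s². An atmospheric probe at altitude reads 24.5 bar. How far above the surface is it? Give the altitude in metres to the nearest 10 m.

z ≈ 18030 m

Scale height: H = RT/g = 192 × 666 / 8.88 = 14400 m.
Invert the barometric formula: z = H ln(P₀/P).
P₀/P = 85.7/24.5 = 3.4980; ln(3.4980) = 1.2522.
z = 14400 × 1.2522 = 18032 m.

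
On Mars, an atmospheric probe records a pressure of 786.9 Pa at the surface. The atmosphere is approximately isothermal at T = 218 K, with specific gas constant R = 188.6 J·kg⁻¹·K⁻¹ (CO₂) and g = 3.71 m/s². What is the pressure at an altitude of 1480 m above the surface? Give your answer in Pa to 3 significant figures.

Scale height: H = RT/g = 188.6 × 218 / 3.71 = 11082 m.
Barometric formula: P = P₀ exp(−z/H).
z/H = 1480.0/11082 = 0.13355; exp(−0.13355) = 0.87498.
P = 786.9 × 0.87498 = 688.52 Pa.

P ≈ 689 Pa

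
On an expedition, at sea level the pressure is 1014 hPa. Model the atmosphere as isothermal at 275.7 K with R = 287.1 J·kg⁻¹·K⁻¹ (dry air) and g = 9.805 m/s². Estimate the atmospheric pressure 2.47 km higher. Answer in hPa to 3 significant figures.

Scale height: H = RT/g = 287.1 × 275.7 / 9.805 = 8072.8 m.
Barometric formula: P = P₀ exp(−z/H).
z/H = 2470.0/8072.8 = 0.30597; exp(−0.30597) = 0.73641.
P = 1014 × 0.73641 = 746.72 hPa.

P ≈ 747 hPa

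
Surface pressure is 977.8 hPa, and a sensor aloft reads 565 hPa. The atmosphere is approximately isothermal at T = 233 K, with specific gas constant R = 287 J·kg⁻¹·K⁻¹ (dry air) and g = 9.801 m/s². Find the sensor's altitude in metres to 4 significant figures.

z ≈ 3742 m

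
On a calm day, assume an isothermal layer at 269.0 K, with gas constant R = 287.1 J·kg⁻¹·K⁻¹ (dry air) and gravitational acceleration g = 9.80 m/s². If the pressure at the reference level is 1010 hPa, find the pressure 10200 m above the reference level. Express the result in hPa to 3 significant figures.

Scale height: H = RT/g = 287.1 × 269.0 / 9.80 = 7880.6 m.
Barometric formula: P = P₀ exp(−z/H).
z/H = 10200/7880.6 = 1.2943; exp(−1.2943) = 0.27409.
P = 1010 × 0.27409 = 276.83 hPa.

P ≈ 277 hPa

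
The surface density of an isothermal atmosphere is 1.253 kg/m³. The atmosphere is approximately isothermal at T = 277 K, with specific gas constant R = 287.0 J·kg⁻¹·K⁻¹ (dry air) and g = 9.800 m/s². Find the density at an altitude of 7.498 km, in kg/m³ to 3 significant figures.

ρ ≈ 0.497 kg/m³

Scale height: H = RT/g = 287.0 × 277 / 9.800 = 8112.1 m.
In an isothermal atmosphere, density decays like pressure: ρ = ρ₀ exp(−z/H).
z/H = 7498.0/8112.1 = 0.92430; exp(−0.92430) = 0.39681.
ρ = 1.253 × 0.39681 = 0.49720 kg/m³.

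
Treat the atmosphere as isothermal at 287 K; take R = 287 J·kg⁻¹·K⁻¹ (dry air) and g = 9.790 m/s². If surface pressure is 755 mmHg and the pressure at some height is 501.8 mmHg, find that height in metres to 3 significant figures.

z ≈ 3440 m

Scale height: H = RT/g = 287 × 287 / 9.790 = 8413.6 m.
Invert the barometric formula: z = H ln(P₀/P).
P₀/P = 755/501.8 = 1.5046; ln(1.5046) = 0.40853.
z = 8413.6 × 0.40853 = 3437.2 m.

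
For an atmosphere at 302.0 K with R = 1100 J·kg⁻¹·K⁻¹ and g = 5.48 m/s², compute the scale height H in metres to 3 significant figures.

H ≈ 60600 m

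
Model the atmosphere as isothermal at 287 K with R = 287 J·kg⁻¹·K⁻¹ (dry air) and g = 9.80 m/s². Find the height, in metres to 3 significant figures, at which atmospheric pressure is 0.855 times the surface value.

Scale height: H = RT/g = 287 × 287 / 9.80 = 8405.0 m.
Set P/P₀ = exp(−z/H) = 0.855, so z = −H ln(0.855).
−ln(0.855) = 0.15665; z = 8405.0 × 0.15665 = 1316.6 m.

z ≈ 1320 m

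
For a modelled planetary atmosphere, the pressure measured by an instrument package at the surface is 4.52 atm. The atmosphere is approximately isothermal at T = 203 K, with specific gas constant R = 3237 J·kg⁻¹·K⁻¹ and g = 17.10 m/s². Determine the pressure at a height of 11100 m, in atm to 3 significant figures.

P ≈ 3.39 atm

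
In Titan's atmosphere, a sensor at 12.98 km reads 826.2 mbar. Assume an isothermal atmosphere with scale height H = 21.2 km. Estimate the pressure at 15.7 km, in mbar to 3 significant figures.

P ≈ 727 mbar

Between two levels, P₂ = P₁ exp(−Δz/H) with Δz = z₂ − z₁.
Δz = 15700 − 12980 = 2720.0 m; Δz/H = 2720.0/21200 = 0.12830.
P₂ = 826.2 × exp(−0.12830) = 826.2 × 0.87959 = 726.72 mbar.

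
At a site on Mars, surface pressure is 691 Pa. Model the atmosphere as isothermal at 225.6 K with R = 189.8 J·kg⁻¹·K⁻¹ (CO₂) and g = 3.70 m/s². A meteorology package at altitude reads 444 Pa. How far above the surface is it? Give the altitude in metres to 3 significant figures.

Scale height: H = RT/g = 189.8 × 225.6 / 3.70 = 11573 m.
Invert the barometric formula: z = H ln(P₀/P).
P₀/P = 691/444 = 1.5563; ln(1.5563) = 0.44231.
z = 11573 × 0.44231 = 5118.9 m.

z ≈ 5120 m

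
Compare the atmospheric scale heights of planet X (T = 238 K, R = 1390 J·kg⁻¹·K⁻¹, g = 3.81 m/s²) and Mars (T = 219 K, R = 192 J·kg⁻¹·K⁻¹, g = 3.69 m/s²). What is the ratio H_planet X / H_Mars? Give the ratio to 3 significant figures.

H = RT/g for each body.
H_planet X = 1390 × 238 / 3.81 = 86829 m.
H_Mars = 192 × 219 / 3.69 = 11395 m.
H_planet X/H_Mars = 86829/11395 = 7.6199.

H_planet X/H_Mars ≈ 7.62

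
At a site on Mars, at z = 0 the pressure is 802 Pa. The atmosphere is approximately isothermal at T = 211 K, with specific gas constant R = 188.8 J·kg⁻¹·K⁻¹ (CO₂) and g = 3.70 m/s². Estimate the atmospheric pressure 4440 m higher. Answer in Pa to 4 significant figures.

P ≈ 531.0 Pa

Scale height: H = RT/g = 188.8 × 211 / 3.70 = 10767 m.
Barometric formula: P = P₀ exp(−z/H).
z/H = 4440.0/10767 = 0.41237; exp(−0.41237) = 0.66208.
P = 802 × 0.66208 = 530.99 Pa.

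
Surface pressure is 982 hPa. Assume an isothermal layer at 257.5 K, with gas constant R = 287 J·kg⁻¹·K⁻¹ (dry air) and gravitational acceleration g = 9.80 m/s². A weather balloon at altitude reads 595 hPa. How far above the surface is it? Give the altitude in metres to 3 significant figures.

Scale height: H = RT/g = 287 × 257.5 / 9.80 = 7541.1 m.
Invert the barometric formula: z = H ln(P₀/P).
P₀/P = 982/595 = 1.6504; ln(1.6504) = 0.50102.
z = 7541.1 × 0.50102 = 3778.2 m.

z ≈ 3780 m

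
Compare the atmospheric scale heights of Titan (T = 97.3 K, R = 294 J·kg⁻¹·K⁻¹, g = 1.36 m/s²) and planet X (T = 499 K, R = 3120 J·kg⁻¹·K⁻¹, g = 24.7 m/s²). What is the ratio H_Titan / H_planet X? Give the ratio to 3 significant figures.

H = RT/g for each body.
H_Titan = 294 × 97.3 / 1.36 = 21034 m.
H_planet X = 3120 × 499 / 24.7 = 63032 m.
H_Titan/H_planet X = 21034/63032 = 0.33370.

H_Titan/H_planet X ≈ 0.334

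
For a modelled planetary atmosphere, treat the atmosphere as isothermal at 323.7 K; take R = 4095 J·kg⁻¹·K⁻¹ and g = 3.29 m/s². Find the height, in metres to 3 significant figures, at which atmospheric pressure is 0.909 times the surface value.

Scale height: H = RT/g = 4095 × 323.7 / 3.29 = 402900 m.
Set P/P₀ = exp(−z/H) = 0.909, so z = −H ln(0.909).
−ln(0.909) = 0.095410; z = 402900 × 0.095410 = 38441 m.

z ≈ 38400 m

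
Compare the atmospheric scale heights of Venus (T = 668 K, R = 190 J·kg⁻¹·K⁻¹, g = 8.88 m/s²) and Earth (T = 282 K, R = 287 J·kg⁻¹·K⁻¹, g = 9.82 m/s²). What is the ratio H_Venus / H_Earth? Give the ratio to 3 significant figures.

H = RT/g for each body.
H_Venus = 190 × 668 / 8.88 = 14293 m.
H_Earth = 287 × 282 / 9.82 = 8241.8 m.
H_Venus/H_Earth = 14293/8241.8 = 1.7342.

H_Venus/H_Earth ≈ 1.73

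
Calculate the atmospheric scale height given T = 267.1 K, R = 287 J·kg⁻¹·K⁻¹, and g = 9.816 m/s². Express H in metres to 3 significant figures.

H ≈ 7810 m

The scale height of an isothermal atmosphere is H = RT/g.
H = 287 × 267.1 / 9.816 = 76658/9.816 = 7809.5 m.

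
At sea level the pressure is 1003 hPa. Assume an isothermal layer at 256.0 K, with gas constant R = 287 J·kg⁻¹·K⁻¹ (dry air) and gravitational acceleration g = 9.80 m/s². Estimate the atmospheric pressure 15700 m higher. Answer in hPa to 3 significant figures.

Scale height: H = RT/g = 287 × 256.0 / 9.80 = 7497.1 m.
Barometric formula: P = P₀ exp(−z/H).
z/H = 15700/7497.1 = 2.0941; exp(−2.0941) = 0.12318.
P = 1003 × 0.12318 = 123.55 hPa.

P ≈ 124 hPa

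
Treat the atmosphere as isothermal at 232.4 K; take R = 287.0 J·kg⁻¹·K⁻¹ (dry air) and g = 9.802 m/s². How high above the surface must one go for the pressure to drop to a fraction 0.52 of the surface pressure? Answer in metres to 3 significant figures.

Scale height: H = RT/g = 287.0 × 232.4 / 9.802 = 6804.6 m.
Set P/P₀ = exp(−z/H) = 0.52, so z = −H ln(0.52).
−ln(0.52) = 0.65393; z = 6804.6 × 0.65393 = 4449.7 m.

z ≈ 4450 m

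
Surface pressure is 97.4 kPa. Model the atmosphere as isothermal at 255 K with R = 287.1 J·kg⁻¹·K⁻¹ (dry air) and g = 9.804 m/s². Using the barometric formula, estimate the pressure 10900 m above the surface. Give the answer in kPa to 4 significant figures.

P ≈ 22.63 kPa

Scale height: H = RT/g = 287.1 × 255 / 9.804 = 7467.4 m.
Barometric formula: P = P₀ exp(−z/H).
z/H = 10900/7467.4 = 1.4597; exp(−1.4597) = 0.23231.
P = 97.4 × 0.23231 = 22.627 kPa.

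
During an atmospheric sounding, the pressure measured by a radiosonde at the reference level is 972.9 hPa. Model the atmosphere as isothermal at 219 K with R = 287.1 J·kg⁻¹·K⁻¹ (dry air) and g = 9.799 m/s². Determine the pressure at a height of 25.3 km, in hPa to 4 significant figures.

P ≈ 18.86 hPa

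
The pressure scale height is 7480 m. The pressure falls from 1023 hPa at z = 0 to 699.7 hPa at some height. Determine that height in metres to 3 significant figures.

Invert the barometric formula: z = H ln(P₀/P).
P₀/P = 1023/699.7 = 1.4621; ln(1.4621) = 0.37987.
z = 7480.0 × 0.37987 = 2841.4 m.

z ≈ 2840 m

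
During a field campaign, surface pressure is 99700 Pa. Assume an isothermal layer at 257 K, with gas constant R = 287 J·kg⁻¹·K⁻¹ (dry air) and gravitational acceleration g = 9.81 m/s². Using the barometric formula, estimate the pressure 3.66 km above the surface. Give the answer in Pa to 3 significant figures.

P ≈ 61300 Pa

Scale height: H = RT/g = 287 × 257 / 9.81 = 7518.8 m.
Barometric formula: P = P₀ exp(−z/H).
z/H = 3660.0/7518.8 = 0.48678; exp(−0.48678) = 0.61460.
P = 99700 × 0.61460 = 61276 Pa.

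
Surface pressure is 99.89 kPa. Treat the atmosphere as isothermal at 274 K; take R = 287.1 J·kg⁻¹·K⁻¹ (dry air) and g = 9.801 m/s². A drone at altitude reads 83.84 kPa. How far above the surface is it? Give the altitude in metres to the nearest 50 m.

Scale height: H = RT/g = 287.1 × 274 / 9.801 = 8026.3 m.
Invert the barometric formula: z = H ln(P₀/P).
P₀/P = 99.89/83.84 = 1.1914; ln(1.1914) = 0.17513.
z = 8026.3 × 0.17513 = 1405.6 m.

z ≈ 1400 m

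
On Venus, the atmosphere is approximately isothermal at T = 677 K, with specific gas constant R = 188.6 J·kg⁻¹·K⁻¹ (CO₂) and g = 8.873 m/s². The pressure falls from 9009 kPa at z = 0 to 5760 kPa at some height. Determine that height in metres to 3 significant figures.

Scale height: H = RT/g = 188.6 × 677 / 8.873 = 14390 m.
Invert the barometric formula: z = H ln(P₀/P).
P₀/P = 9009/5760 = 1.5641; ln(1.5641) = 0.44731.
z = 14390 × 0.44731 = 6436.8 m.

z ≈ 6440 m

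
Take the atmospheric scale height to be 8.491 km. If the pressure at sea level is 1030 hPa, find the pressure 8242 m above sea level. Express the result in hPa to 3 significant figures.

P ≈ 390 hPa

Barometric formula: P = P₀ exp(−z/H).
z/H = 8242.0/8491.0 = 0.97067; exp(−0.97067) = 0.37883.
P = 1030 × 0.37883 = 390.19 hPa.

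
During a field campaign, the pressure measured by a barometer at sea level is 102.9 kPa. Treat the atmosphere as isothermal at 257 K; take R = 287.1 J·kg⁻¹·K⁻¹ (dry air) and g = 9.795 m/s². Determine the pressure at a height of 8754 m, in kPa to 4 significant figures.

Scale height: H = RT/g = 287.1 × 257 / 9.795 = 7532.9 m.
Barometric formula: P = P₀ exp(−z/H).
z/H = 8754.0/7532.9 = 1.1621; exp(−1.1621) = 0.31283.
P = 102.9 × 0.31283 = 32.190 kPa.

P ≈ 32.19 kPa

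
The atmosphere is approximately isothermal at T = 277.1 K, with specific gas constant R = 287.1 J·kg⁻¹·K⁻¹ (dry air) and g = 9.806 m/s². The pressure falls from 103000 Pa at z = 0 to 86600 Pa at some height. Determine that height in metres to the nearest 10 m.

z ≈ 1410 m

Scale height: H = RT/g = 287.1 × 277.1 / 9.806 = 8112.9 m.
Invert the barometric formula: z = H ln(P₀/P).
P₀/P = 103000/86600 = 1.1894; ln(1.1894) = 0.17345.
z = 8112.9 × 0.17345 = 1407.2 m.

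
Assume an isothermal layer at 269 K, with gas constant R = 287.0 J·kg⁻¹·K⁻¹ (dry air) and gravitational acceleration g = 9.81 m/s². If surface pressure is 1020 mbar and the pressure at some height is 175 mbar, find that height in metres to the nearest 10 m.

z ≈ 13870 m

Scale height: H = RT/g = 287.0 × 269 / 9.81 = 7869.8 m.
Invert the barometric formula: z = H ln(P₀/P).
P₀/P = 1020/175 = 5.8286; ln(5.8286) = 1.7628.
z = 7869.8 × 1.7628 = 13873 m.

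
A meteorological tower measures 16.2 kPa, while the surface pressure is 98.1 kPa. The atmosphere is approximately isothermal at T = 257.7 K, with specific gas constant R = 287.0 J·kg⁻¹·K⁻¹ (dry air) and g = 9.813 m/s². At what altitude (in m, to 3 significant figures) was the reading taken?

Scale height: H = RT/g = 287.0 × 257.7 / 9.813 = 7536.9 m.
Invert the barometric formula: z = H ln(P₀/P).
P₀/P = 98.1/16.2 = 6.0556; ln(6.0556) = 1.8010.
z = 7536.9 × 1.8010 = 13574 m.

z ≈ 13600 m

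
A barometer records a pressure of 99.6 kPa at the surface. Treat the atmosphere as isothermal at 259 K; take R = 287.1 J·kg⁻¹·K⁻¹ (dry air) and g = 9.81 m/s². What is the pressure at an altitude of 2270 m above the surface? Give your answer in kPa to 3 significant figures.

P ≈ 73.8 kPa

Scale height: H = RT/g = 287.1 × 259 / 9.81 = 7579.9 m.
Barometric formula: P = P₀ exp(−z/H).
z/H = 2270.0/7579.9 = 0.29948; exp(−0.29948) = 0.74120.
P = 99.6 × 0.74120 = 73.824 kPa.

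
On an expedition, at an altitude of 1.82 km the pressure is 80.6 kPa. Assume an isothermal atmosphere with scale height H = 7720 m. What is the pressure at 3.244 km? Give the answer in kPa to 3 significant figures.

Between two levels, P₂ = P₁ exp(−Δz/H) with Δz = z₂ − z₁.
Δz = 3244.0 − 1820.0 = 1424.0 m; Δz/H = 1424.0/7720.0 = 0.18446.
P₂ = 80.6 × exp(−0.18446) = 80.6 × 0.83155 = 67.023 kPa.

P ≈ 67.0 kPa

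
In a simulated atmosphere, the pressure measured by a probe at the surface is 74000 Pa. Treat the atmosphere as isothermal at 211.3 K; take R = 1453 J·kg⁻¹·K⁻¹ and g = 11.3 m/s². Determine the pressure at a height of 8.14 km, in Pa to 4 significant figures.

P ≈ 54840 Pa

Scale height: H = RT/g = 1453 × 211.3 / 11.3 = 27170 m.
Barometric formula: P = P₀ exp(−z/H).
z/H = 8140.0/27170 = 0.29960; exp(−0.29960) = 0.74111.
P = 74000 × 0.74111 = 54842 Pa.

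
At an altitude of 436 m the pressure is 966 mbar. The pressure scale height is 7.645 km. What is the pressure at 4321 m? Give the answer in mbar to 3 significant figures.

P ≈ 581 mbar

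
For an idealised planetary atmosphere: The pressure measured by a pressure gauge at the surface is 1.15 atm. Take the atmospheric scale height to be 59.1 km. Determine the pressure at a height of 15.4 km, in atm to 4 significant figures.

Barometric formula: P = P₀ exp(−z/H).
z/H = 15400/59100 = 0.26058; exp(−0.26058) = 0.77060.
P = 1.15 × 0.77060 = 0.88619 atm.

P ≈ 0.8862 atm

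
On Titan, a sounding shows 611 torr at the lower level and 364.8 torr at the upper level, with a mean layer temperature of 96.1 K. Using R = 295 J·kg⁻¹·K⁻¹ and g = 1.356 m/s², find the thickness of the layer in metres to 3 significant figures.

Δz ≈ 10800 m

Hypsometric equation: Δz = (R T̄/g) ln(P₁/P₂).
R T̄/g = 295 × 96.1 / 1.356 = 20907 m.
ln(611/364.8) = ln(1.6749) = 0.51575.
Δz = 20907 × 0.51575 = 10783 m.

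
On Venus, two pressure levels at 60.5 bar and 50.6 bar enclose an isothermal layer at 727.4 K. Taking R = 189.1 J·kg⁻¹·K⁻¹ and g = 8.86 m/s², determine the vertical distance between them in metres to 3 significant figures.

Hypsometric equation: Δz = (R T̄/g) ln(P₁/P₂).
R T̄/g = 189.1 × 727.4 / 8.86 = 15525 m.
ln(60.5/50.6) = ln(1.1957) = 0.17873.
Δz = 15525 × 0.17873 = 2774.8 m.

Δz ≈ 2770 m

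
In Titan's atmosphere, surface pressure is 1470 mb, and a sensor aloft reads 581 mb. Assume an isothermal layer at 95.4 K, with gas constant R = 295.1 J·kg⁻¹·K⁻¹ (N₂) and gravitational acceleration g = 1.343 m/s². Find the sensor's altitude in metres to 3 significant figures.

z ≈ 19500 m

Scale height: H = RT/g = 295.1 × 95.4 / 1.343 = 20962 m.
Invert the barometric formula: z = H ln(P₀/P).
P₀/P = 1470/581 = 2.5301; ln(2.5301) = 0.92826.
z = 20962 × 0.92826 = 19458 m.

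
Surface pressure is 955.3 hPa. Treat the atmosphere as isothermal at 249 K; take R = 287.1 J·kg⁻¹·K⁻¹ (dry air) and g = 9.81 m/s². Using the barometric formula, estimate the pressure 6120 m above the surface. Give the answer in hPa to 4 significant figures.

Scale height: H = RT/g = 287.1 × 249 / 9.81 = 7287.2 m.
Barometric formula: P = P₀ exp(−z/H).
z/H = 6120.0/7287.2 = 0.83983; exp(−0.83983) = 0.43178.
P = 955.3 × 0.43178 = 412.48 hPa.

P ≈ 412.5 hPa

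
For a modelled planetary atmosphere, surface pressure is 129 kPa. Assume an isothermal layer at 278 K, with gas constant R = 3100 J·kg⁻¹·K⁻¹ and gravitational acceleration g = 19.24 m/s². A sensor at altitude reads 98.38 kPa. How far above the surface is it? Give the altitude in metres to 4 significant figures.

z ≈ 12140 m

Scale height: H = RT/g = 3100 × 278 / 19.24 = 44792 m.
Invert the barometric formula: z = H ln(P₀/P).
P₀/P = 129/98.38 = 1.3112; ln(1.3112) = 0.27094.
z = 44792 × 0.27094 = 12136 m.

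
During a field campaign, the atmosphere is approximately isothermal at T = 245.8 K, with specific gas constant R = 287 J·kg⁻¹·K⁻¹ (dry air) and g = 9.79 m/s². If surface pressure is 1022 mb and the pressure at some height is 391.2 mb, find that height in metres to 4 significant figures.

z ≈ 6920 m

Scale height: H = RT/g = 287 × 245.8 / 9.79 = 7205.8 m.
Invert the barometric formula: z = H ln(P₀/P).
P₀/P = 1022/391.2 = 2.6125; ln(2.6125) = 0.96031.
z = 7205.8 × 0.96031 = 6919.8 m.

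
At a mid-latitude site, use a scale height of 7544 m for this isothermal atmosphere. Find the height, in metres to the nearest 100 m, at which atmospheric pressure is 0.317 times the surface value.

z ≈ 8700 m

Set P/P₀ = exp(−z/H) = 0.317, so z = −H ln(0.317).
−ln(0.317) = 1.1489; z = 7544.0 × 1.1489 = 8667.3 m.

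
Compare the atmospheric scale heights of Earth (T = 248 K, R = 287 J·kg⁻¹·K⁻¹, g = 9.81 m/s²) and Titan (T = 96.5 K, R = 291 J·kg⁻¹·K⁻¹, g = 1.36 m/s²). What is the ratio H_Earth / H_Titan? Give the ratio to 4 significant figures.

H = RT/g for each body.
H_Earth = 287 × 248 / 9.81 = 7255.5 m.
H_Titan = 291 × 96.5 / 1.36 = 20648 m.
H_Earth/H_Titan = 7255.5/20648 = 0.35139.

H_Earth/H_Titan ≈ 0.3514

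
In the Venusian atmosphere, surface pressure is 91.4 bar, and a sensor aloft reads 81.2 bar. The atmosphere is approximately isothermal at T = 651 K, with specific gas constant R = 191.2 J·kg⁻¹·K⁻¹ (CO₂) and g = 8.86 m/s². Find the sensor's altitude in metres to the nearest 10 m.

Scale height: H = RT/g = 191.2 × 651 / 8.86 = 14049 m.
Invert the barometric formula: z = H ln(P₀/P).
P₀/P = 91.4/81.2 = 1.1256; ln(1.1256) = 0.11832.
z = 14049 × 0.11832 = 1662.3 m.

z ≈ 1660 m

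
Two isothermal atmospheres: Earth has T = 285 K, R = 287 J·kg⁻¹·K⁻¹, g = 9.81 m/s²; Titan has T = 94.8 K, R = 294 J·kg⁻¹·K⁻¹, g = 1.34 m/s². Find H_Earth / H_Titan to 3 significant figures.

H = RT/g for each body.
H_Earth = 287 × 285 / 9.81 = 8337.9 m.
H_Titan = 294 × 94.8 / 1.34 = 20799 m.
H_Earth/H_Titan = 8337.9/20799 = 0.40088.

H_Earth/H_Titan ≈ 0.401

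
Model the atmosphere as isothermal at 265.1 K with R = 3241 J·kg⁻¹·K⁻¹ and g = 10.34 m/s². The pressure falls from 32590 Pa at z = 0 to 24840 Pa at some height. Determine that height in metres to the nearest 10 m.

Scale height: H = RT/g = 3241 × 265.1 / 10.34 = 83094 m.
Invert the barometric formula: z = H ln(P₀/P).
P₀/P = 32590/24840 = 1.3120; ln(1.3120) = 0.27155.
z = 83094 × 0.27155 = 22564 m.

z ≈ 22560 m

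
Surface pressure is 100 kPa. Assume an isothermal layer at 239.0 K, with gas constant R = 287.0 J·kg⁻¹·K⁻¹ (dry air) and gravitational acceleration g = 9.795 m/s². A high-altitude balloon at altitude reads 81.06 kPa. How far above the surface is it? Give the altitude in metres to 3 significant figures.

z ≈ 1470 m

Scale height: H = RT/g = 287.0 × 239.0 / 9.795 = 7002.9 m.
Invert the barometric formula: z = H ln(P₀/P).
P₀/P = 100/81.06 = 1.2337; ln(1.2337) = 0.21002.
z = 7002.9 × 0.21002 = 1470.7 m.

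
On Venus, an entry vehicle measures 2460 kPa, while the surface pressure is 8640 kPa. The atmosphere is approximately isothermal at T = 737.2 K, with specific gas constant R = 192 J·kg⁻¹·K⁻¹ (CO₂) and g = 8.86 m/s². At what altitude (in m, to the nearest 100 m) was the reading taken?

z ≈ 20100 m

Scale height: H = RT/g = 192 × 737.2 / 8.86 = 15975 m.
Invert the barometric formula: z = H ln(P₀/P).
P₀/P = 8640/2460 = 3.5122; ln(3.5122) = 1.2562.
z = 15975 × 1.2562 = 20068 m.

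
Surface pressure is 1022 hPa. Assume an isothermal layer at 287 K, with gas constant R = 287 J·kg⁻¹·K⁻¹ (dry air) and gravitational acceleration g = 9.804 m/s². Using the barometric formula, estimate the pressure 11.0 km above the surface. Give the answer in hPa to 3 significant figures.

P ≈ 276 hPa

Scale height: H = RT/g = 287 × 287 / 9.804 = 8401.6 m.
Barometric formula: P = P₀ exp(−z/H).
z/H = 11000/8401.6 = 1.3093; exp(−1.3093) = 0.27001.
P = 1022 × 0.27001 = 275.95 hPa.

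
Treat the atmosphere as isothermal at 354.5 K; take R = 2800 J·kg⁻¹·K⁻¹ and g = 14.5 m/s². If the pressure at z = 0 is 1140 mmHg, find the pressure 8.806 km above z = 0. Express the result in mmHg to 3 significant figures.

Scale height: H = RT/g = 2800 × 354.5 / 14.5 = 68455 m.
Barometric formula: P = P₀ exp(−z/H).
z/H = 8806.0/68455 = 0.12864; exp(−0.12864) = 0.87929.
P = 1140 × 0.87929 = 1002.4 mmHg.

P ≈ 1000 mmHg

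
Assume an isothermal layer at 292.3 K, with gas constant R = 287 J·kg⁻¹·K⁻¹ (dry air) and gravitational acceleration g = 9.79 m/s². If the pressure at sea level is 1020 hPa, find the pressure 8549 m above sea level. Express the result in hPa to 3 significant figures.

Scale height: H = RT/g = 287 × 292.3 / 9.79 = 8569.0 m.
Barometric formula: P = P₀ exp(−z/H).
z/H = 8549.0/8569.0 = 0.99767; exp(−0.99767) = 0.36874.
P = 1020 × 0.36874 = 376.11 hPa.

P ≈ 376 hPa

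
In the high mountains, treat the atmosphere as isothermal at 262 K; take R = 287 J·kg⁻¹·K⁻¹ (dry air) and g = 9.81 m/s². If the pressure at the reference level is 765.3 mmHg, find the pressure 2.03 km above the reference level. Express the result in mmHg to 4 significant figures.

P ≈ 587.2 mmHg

Scale height: H = RT/g = 287 × 262 / 9.81 = 7665.0 m.
Barometric formula: P = P₀ exp(−z/H).
z/H = 2030.0/7665.0 = 0.26484; exp(−0.26484) = 0.76733.
P = 765.3 × 0.76733 = 587.24 mmHg.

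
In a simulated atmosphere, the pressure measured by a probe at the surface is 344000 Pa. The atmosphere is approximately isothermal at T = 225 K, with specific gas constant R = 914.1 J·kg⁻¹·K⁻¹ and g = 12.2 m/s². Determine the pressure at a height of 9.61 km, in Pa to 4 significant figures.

P ≈ 194500 Pa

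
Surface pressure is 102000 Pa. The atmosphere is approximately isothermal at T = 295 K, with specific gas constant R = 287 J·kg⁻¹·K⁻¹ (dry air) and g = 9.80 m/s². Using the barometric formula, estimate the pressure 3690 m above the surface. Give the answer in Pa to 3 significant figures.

P ≈ 66500 Pa

Scale height: H = RT/g = 287 × 295 / 9.80 = 8639.3 m.
Barometric formula: P = P₀ exp(−z/H).
z/H = 3690.0/8639.3 = 0.42712; exp(−0.42712) = 0.65239.
P = 102000 × 0.65239 = 66544 Pa.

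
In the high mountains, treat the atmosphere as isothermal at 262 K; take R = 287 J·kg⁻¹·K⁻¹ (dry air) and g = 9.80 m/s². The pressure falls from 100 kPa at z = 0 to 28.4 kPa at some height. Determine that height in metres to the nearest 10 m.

z ≈ 9660 m

Scale height: H = RT/g = 287 × 262 / 9.80 = 7672.9 m.
Invert the barometric formula: z = H ln(P₀/P).
P₀/P = 100/28.4 = 3.5211; ln(3.5211) = 1.2588.
z = 7672.9 × 1.2588 = 9658.6 m.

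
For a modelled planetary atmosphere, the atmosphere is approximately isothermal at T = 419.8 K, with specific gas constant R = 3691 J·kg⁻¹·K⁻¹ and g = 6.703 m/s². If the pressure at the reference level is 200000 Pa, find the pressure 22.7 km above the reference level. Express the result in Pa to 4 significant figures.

P ≈ 181300 Pa

Scale height: H = RT/g = 3691 × 419.8 / 6.703 = 231160 m.
Barometric formula: P = P₀ exp(−z/H).
z/H = 22700/231160 = 0.098200; exp(−0.098200) = 0.90647.
P = 200000 × 0.90647 = 181290 Pa.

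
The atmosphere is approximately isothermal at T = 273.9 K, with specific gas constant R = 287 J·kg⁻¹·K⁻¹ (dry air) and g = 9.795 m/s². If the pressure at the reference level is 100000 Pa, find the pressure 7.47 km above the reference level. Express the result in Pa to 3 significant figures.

P ≈ 39400 Pa

Scale height: H = RT/g = 287 × 273.9 / 9.795 = 8025.5 m.
Barometric formula: P = P₀ exp(−z/H).
z/H = 7470.0/8025.5 = 0.93078; exp(−0.93078) = 0.39425.
P = 100000 × 0.39425 = 39425 Pa.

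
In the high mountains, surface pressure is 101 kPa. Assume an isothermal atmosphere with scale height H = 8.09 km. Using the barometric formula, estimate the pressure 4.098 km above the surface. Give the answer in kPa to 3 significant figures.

Barometric formula: P = P₀ exp(−z/H).
z/H = 4098.0/8090.0 = 0.50655; exp(−0.50655) = 0.60257.
P = 101 × 0.60257 = 60.860 kPa.

P ≈ 60.9 kPa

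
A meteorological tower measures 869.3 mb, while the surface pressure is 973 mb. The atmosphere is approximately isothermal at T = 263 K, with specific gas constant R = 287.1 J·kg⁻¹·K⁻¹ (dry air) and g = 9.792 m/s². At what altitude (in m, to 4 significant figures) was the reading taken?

z ≈ 869.0 m

Scale height: H = RT/g = 287.1 × 263 / 9.792 = 7711.1 m.
Invert the barometric formula: z = H ln(P₀/P).
P₀/P = 973/869.3 = 1.1193; ln(1.1193) = 0.11270.
z = 7711.1 × 0.11270 = 869.04 m.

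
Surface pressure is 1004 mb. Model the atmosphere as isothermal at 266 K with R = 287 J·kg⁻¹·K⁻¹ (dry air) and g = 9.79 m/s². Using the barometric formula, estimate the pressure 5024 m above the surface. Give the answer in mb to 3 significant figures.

P ≈ 527 mb

Scale height: H = RT/g = 287 × 266 / 9.79 = 7798.0 m.
Barometric formula: P = P₀ exp(−z/H).
z/H = 5024.0/7798.0 = 0.64427; exp(−0.64427) = 0.52505.
P = 1004 × 0.52505 = 527.15 mb.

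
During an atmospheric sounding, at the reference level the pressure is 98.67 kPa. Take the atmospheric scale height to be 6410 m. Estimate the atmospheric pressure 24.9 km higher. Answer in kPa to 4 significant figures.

Barometric formula: P = P₀ exp(−z/H).
z/H = 24900/6410.0 = 3.8846; exp(−3.8846) = 0.020556.
P = 98.67 × 0.020556 = 2.0283 kPa.

P ≈ 2.028 kPa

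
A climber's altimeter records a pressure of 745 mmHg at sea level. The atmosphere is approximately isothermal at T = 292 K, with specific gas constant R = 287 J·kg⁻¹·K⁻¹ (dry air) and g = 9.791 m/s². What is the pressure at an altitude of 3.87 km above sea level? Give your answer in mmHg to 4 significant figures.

P ≈ 474.0 mmHg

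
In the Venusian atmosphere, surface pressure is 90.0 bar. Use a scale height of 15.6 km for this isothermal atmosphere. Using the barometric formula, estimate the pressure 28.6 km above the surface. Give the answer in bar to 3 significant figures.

Barometric formula: P = P₀ exp(−z/H).
z/H = 28600/15600 = 1.8333; exp(−1.8333) = 0.15989.
P = 90.0 × 0.15989 = 14.390 bar.

P ≈ 14.4 bar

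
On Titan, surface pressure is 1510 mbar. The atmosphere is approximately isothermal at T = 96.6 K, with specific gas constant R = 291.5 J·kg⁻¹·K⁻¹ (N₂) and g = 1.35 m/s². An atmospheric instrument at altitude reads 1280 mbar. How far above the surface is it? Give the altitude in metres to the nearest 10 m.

z ≈ 3450 m

Scale height: H = RT/g = 291.5 × 96.6 / 1.35 = 20858 m.
Invert the barometric formula: z = H ln(P₀/P).
P₀/P = 1510/1280 = 1.1797; ln(1.1797) = 0.16526.
z = 20858 × 0.16526 = 3447.0 m.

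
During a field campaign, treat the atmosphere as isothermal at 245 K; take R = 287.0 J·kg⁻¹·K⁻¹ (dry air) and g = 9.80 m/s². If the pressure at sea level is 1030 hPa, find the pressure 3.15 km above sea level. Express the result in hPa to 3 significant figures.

Scale height: H = RT/g = 287.0 × 245 / 9.80 = 7175.0 m.
Barometric formula: P = P₀ exp(−z/H).
z/H = 3150.0/7175.0 = 0.43902; exp(−0.43902) = 0.64467.
P = 1030 × 0.64467 = 664.01 hPa.

P ≈ 664 hPa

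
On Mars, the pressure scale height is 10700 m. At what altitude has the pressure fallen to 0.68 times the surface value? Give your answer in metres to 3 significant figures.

z ≈ 4130 m

Set P/P₀ = exp(−z/H) = 0.68, so z = −H ln(0.68).
−ln(0.68) = 0.38566; z = 10700 × 0.38566 = 4126.6 m.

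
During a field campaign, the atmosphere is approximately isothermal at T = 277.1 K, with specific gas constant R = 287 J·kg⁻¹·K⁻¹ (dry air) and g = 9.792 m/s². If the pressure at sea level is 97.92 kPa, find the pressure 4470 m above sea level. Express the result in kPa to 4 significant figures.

Scale height: H = RT/g = 287 × 277.1 / 9.792 = 8121.7 m.
Barometric formula: P = P₀ exp(−z/H).
z/H = 4470.0/8121.7 = 0.55038; exp(−0.55038) = 0.57673.
P = 97.92 × 0.57673 = 56.473 kPa.

P ≈ 56.47 kPa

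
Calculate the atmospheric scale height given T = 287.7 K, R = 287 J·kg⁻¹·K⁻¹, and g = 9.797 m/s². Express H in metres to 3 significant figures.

The scale height of an isothermal atmosphere is H = RT/g.
H = 287 × 287.7 / 9.797 = 82570/9.797 = 8428.1 m.

H ≈ 8430 m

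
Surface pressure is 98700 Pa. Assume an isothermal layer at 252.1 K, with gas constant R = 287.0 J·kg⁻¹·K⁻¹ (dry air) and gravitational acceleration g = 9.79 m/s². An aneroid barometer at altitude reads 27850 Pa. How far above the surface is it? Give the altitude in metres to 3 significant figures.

z ≈ 9350 m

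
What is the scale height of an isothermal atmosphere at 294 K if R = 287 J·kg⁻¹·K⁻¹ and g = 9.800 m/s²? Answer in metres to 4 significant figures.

The scale height of an isothermal atmosphere is H = RT/g.
H = 287 × 294 / 9.800 = 84378/9.800 = 8610.0 m.

H ≈ 8610 m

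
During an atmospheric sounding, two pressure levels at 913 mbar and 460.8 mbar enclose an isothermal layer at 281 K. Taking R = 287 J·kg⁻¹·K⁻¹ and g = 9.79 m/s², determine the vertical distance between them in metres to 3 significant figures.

Δz ≈ 5630 m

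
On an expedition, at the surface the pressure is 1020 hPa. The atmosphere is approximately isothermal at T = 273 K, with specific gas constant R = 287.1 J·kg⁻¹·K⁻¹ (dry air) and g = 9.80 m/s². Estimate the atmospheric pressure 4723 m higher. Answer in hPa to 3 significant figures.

Scale height: H = RT/g = 287.1 × 273 / 9.80 = 7997.8 m.
Barometric formula: P = P₀ exp(−z/H).
z/H = 4723.0/7997.8 = 0.59054; exp(−0.59054) = 0.55403.
P = 1020 × 0.55403 = 565.11 hPa.

P ≈ 565 hPa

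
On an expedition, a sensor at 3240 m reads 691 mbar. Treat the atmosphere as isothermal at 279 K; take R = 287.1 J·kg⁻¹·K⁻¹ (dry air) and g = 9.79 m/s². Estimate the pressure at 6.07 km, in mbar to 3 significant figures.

Scale height: H = RT/g = 287.1 × 279 / 9.79 = 8181.9 m.
Between two levels, P₂ = P₁ exp(−Δz/H) with Δz = z₂ − z₁.
Δz = 6070.0 − 3240.0 = 2830.0 m; Δz/H = 2830.0/8181.9 = 0.34589.
P₂ = 691 × exp(−0.34589) = 691 × 0.70759 = 488.94 mbar.

P ≈ 489 mbar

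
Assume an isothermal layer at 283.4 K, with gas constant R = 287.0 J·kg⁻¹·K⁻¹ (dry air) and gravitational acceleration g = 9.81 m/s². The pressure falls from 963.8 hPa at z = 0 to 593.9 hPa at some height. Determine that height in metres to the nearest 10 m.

Scale height: H = RT/g = 287.0 × 283.4 / 9.81 = 8291.1 m.
Invert the barometric formula: z = H ln(P₀/P).
P₀/P = 963.8/593.9 = 1.6228; ln(1.6228) = 0.48415.
z = 8291.1 × 0.48415 = 4014.1 m.

z ≈ 4010 m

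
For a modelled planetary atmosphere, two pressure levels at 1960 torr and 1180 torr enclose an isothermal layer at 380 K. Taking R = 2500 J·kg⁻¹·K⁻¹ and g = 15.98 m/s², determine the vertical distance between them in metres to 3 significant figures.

Hypsometric equation: Δz = (R T̄/g) ln(P₁/P₂).
R T̄/g = 2500 × 380 / 15.98 = 59449 m.
ln(1960/1180) = ln(1.6610) = 0.50742.
Δz = 59449 × 0.50742 = 30166 m.

Δz ≈ 30200 m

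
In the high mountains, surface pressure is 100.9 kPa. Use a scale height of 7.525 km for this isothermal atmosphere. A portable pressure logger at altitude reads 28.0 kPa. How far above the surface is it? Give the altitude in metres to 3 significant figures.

z ≈ 9650 m

Invert the barometric formula: z = H ln(P₀/P).
P₀/P = 100.9/28.0 = 3.6036; ln(3.6036) = 1.2819.
z = 7525.0 × 1.2819 = 9646.3 m.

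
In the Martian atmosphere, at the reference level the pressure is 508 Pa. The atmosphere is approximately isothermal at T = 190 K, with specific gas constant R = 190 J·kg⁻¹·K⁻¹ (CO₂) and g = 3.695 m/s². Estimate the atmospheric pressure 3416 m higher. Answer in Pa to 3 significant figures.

P ≈ 358 Pa

Scale height: H = RT/g = 190 × 190 / 3.695 = 9770.0 m.
Barometric formula: P = P₀ exp(−z/H).
z/H = 3416.0/9770.0 = 0.34964; exp(−0.34964) = 0.70494.
P = 508 × 0.70494 = 358.11 Pa.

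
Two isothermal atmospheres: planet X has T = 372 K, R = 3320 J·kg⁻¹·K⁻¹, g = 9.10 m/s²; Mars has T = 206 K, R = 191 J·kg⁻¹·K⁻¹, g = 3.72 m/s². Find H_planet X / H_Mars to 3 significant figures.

H_planet X/H_Mars ≈ 12.8

H = RT/g for each body.
H_planet X = 3320 × 372 / 9.10 = 135720 m.
H_Mars = 191 × 206 / 3.72 = 10577 m.
H_planet X/H_Mars = 135720/10577 = 12.832.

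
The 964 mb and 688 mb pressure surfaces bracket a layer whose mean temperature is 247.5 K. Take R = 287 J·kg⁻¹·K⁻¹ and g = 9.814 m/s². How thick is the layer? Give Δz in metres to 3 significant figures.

Hypsometric equation: Δz = (R T̄/g) ln(P₁/P₂).
R T̄/g = 287 × 247.5 / 9.814 = 7237.9 m.
ln(964/688) = ln(1.4012) = 0.33733.
Δz = 7237.9 × 0.33733 = 2441.6 m.

Δz ≈ 2440 m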